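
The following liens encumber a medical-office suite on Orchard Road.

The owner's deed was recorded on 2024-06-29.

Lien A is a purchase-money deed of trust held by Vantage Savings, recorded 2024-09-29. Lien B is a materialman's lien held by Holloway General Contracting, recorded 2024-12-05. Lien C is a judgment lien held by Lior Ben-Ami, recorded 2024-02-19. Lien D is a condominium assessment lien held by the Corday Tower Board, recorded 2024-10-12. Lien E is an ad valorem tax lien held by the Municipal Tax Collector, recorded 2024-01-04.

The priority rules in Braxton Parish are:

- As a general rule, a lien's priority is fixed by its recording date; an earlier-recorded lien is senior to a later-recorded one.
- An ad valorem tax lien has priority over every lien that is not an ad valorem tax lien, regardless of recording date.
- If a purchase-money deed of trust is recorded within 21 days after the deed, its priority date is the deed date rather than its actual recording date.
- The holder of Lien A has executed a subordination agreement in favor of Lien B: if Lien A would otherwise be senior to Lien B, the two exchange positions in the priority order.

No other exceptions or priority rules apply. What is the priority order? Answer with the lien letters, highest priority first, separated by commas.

E, C, B, D, A

First, effective dates: A was recorded 92 days after the deed — beyond 21 days — so no relation-back applies.
As an ad valorem tax lien, E is senior to every other lien.
Among the remaining liens, by effective date: C (2024-02-19), A (2024-09-29), D (2024-10-12), B (2024-12-05).
Because A would otherwise rank above B, the subordination swaps them.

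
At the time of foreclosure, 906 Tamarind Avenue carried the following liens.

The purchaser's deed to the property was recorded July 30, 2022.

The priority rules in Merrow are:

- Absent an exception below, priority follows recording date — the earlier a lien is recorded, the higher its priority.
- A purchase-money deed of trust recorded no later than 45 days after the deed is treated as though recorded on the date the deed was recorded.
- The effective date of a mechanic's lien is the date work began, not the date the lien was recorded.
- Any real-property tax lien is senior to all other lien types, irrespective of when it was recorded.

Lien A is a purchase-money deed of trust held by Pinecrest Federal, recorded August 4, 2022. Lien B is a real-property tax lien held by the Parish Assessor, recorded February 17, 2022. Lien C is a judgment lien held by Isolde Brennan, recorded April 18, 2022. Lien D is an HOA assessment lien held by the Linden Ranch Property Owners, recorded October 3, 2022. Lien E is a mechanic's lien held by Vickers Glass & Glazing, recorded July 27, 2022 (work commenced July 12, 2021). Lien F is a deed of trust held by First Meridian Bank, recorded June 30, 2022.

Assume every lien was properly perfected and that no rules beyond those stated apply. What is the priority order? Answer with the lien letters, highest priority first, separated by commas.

B, E, C, F, A, D

Effective dates after the stated exceptions: A was recorded within the 45-day window, so its effective date is the deed date July 30, 2022; E's effective date is July 12, 2021, when work began.
B is a real-property tax lien, so it outranks all other liens regardless of date.
Among the remaining liens, by effective date: E (July 12, 2021), C (April 18, 2022), F (June 30, 2022), A (July 30, 2022), D (October 3, 2022).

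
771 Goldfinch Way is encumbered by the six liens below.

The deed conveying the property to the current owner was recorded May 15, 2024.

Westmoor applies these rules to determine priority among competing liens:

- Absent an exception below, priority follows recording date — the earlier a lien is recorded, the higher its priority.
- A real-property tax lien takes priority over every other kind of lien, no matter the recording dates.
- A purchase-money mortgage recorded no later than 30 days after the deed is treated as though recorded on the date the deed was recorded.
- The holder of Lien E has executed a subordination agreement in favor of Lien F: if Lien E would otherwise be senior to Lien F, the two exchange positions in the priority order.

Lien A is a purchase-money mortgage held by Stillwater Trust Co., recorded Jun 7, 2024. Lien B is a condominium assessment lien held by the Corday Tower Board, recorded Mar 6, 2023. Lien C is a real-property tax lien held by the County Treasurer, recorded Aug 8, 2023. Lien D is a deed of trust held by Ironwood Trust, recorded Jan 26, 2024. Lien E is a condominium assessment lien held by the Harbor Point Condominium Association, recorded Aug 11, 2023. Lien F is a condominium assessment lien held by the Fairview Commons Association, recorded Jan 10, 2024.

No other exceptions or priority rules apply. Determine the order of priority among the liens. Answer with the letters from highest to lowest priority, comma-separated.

Effective dates: A relates back to the deed date May 15, 2024.
C is a real-property tax lien, so it outranks all other liens regardless of date.
Among the remaining liens, by effective date: B (Mar 6, 2023), E (Aug 11, 2023), F (Jan 10, 2024), D (Jan 26, 2024), A (May 15, 2024).
E would otherwise be senior to F, so under the subordination agreement E and F exchange positions.

C, B, F, E, D, A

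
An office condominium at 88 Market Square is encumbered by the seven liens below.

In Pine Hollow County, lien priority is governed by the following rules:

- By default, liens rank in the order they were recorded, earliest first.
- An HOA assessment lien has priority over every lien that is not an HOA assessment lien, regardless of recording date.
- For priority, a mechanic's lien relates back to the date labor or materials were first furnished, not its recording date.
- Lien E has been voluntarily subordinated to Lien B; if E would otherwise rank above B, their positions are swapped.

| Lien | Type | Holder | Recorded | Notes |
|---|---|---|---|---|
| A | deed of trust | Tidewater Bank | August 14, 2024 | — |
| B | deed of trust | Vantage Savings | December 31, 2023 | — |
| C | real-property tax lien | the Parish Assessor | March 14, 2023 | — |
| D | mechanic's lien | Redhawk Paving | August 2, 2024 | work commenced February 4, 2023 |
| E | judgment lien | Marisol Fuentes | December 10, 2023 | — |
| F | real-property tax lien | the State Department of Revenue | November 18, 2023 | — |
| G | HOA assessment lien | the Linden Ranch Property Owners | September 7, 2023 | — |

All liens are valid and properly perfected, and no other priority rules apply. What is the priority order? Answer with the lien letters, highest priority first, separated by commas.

G, D, C, F, B, E, A

First, effective dates: D is treated as recorded February 4, 2023, the work-commencement date.
G, as an HOA assessment lien, has superpriority and ranks first.
Remaining liens by effective date: D (February 4, 2023), C (March 14, 2023), F (November 18, 2023), E (December 10, 2023), B (December 31, 2023), A (August 14, 2024).
E would otherwise be senior to B, so under the subordination agreement E and B exchange positions.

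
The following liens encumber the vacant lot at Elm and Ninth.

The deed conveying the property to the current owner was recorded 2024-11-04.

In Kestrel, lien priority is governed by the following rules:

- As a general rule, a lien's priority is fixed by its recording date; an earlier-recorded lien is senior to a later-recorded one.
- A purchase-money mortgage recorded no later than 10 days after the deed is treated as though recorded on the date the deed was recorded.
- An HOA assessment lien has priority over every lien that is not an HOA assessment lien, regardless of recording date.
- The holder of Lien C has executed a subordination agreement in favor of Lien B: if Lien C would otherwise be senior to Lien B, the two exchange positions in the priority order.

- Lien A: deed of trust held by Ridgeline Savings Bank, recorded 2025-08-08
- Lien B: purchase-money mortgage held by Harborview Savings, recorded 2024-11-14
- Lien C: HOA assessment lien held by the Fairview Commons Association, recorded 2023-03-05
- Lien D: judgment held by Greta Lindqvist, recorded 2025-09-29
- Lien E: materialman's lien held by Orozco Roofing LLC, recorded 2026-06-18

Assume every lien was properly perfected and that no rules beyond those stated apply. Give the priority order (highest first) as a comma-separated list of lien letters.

B, C, A, D, E

Effective dates: B's effective date is the deed date, 2024-11-04.
C is an HOA assessment lien and takes priority over every other lien.
The other liens, earliest effective date first: B (2024-11-04), A (2025-08-08), D (2025-09-29), E (2026-06-18).
Because C would otherwise rank above B, the subordination swaps them.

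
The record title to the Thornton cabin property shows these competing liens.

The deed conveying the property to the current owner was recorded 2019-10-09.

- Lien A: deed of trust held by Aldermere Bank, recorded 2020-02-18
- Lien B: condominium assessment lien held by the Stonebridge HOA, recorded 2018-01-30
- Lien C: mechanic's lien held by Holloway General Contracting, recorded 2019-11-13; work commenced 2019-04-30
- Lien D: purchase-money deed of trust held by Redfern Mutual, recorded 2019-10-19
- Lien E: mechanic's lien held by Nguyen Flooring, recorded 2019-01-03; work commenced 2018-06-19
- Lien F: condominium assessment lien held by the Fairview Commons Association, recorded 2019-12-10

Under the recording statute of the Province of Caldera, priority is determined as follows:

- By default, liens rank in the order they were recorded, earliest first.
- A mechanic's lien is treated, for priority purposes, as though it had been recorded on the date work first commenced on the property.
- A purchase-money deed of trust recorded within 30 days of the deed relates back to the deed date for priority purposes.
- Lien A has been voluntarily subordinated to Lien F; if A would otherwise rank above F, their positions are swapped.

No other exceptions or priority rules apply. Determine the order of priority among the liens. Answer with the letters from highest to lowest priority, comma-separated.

First, effective dates: C's effective date is 2019-04-30, when work began; D was recorded within the 30-day window, so its effective date is the deed date 2019-10-09; E's effective date is 2018-06-19, when work began.
By effective date: B (2018-01-30), E (2018-06-19), C (2019-04-30), D (2019-10-09), F (2019-12-10), A (2020-02-18).
A already ranks below F; the subordination has no effect.

B, E, C, D, F, A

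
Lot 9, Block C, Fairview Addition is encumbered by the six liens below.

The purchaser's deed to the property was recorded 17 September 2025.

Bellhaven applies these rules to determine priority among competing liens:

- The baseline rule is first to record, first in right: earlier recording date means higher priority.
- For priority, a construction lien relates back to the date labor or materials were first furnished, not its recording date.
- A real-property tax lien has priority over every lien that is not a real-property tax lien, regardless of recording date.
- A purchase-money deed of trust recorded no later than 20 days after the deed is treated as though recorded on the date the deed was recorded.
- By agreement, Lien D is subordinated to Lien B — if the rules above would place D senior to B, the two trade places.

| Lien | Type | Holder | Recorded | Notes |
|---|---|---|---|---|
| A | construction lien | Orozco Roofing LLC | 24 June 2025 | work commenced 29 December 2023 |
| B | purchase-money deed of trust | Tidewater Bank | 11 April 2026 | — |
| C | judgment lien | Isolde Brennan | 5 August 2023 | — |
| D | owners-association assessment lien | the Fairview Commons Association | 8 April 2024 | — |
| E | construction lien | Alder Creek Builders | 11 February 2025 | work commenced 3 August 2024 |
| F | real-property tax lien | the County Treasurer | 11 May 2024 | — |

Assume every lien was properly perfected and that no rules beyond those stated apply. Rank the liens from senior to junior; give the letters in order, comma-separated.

Effective dates after the stated exceptions: A's effective date is 29 December 2023, when work began; B missed the 20-day window (206 days after the deed), so its recording date stands; E is treated as recorded 3 August 2024, the work-commencement date.
F is a real-property tax lien and takes priority over every other lien.
Ordering the rest by effective date: C (5 August 2023), A (29 December 2023), D (8 April 2024), E (3 August 2024), B (11 April 2026).
D is senior to B before the subordination, so the two trade places.

F, C, A, B, E, D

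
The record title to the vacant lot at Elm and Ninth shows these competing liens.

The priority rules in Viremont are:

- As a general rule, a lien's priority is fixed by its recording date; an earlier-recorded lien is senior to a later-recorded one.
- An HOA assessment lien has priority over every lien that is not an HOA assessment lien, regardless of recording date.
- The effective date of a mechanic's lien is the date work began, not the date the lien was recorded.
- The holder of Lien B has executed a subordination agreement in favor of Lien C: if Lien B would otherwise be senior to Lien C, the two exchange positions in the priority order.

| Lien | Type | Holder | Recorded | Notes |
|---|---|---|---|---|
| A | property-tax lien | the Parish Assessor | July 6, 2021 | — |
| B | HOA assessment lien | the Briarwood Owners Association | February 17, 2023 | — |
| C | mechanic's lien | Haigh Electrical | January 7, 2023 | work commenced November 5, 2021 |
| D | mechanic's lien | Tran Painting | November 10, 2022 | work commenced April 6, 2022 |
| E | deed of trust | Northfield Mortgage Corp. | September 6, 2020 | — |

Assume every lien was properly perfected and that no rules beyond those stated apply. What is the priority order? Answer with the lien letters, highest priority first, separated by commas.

C, E, A, B, D

Effective dates after the stated exceptions: C relates back to November 5, 2021 (work commenced); D's effective date is April 6, 2022, when work began.
B is an HOA assessment lien, so it outranks all other liens regardless of date.
Among the remaining liens, by effective date: E (September 6, 2020), A (July 6, 2021), C (November 5, 2021), D (April 6, 2022).
B would otherwise be senior to C, so under the subordination agreement B and C exchange positions.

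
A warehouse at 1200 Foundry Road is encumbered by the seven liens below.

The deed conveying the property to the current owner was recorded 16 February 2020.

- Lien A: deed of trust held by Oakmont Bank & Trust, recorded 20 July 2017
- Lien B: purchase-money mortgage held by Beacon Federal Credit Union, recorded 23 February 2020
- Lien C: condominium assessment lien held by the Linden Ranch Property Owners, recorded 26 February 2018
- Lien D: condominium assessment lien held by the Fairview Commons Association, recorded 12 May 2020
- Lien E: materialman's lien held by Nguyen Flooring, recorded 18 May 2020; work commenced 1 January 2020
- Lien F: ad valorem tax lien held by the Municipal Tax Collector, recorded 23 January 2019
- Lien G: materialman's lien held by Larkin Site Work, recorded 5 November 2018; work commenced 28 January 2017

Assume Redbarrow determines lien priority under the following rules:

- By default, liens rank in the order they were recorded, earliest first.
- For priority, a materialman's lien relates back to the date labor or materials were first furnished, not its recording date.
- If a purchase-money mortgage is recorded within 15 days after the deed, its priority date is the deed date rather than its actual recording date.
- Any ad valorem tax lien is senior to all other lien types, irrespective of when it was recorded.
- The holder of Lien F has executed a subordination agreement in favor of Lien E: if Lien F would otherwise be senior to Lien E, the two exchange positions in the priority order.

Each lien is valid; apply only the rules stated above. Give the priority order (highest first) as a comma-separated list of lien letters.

E, G, A, C, F, B, D

Adjusting effective dates: B relates back to the deed date 16 February 2020; E is treated as recorded 1 January 2020, the work-commencement date; G's effective date is 28 January 2017, when work began.
F is an ad valorem tax lien and takes priority over every other lien.
Ordering the rest by effective date: G (28 January 2017), A (20 July 2017), C (26 February 2018), E (1 January 2020), B (16 February 2020), D (12 May 2020).
F would otherwise be senior to E, so under the subordination agreement F and E exchange positions.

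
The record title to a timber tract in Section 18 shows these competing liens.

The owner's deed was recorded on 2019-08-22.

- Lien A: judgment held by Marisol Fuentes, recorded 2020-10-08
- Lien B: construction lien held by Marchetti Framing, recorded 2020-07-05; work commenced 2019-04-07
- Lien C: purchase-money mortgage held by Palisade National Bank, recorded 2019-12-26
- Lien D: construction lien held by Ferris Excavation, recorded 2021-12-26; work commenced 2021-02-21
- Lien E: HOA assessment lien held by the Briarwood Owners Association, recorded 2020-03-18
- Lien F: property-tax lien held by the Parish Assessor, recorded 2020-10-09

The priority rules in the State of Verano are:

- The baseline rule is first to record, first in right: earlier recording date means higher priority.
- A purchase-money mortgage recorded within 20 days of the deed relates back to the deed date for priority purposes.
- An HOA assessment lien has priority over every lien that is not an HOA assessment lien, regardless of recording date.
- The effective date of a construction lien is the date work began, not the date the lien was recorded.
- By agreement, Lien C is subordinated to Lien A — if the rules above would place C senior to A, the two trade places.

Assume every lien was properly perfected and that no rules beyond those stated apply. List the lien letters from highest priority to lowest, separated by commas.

First, effective dates: B is treated as recorded 2019-04-07, the work-commencement date; C was recorded 126 days after the deed — beyond 20 days — so no relation-back applies; D is treated as recorded 2021-02-21, the work-commencement date.
E is an HOA assessment lien and takes priority over every other lien.
Ordering the rest by effective date: B (2019-04-07), C (2019-12-26), A (2020-10-08), F (2020-10-09), D (2021-02-21).
The subordination applies — C was senior to A — so C and A swap.

E, B, A, C, F, D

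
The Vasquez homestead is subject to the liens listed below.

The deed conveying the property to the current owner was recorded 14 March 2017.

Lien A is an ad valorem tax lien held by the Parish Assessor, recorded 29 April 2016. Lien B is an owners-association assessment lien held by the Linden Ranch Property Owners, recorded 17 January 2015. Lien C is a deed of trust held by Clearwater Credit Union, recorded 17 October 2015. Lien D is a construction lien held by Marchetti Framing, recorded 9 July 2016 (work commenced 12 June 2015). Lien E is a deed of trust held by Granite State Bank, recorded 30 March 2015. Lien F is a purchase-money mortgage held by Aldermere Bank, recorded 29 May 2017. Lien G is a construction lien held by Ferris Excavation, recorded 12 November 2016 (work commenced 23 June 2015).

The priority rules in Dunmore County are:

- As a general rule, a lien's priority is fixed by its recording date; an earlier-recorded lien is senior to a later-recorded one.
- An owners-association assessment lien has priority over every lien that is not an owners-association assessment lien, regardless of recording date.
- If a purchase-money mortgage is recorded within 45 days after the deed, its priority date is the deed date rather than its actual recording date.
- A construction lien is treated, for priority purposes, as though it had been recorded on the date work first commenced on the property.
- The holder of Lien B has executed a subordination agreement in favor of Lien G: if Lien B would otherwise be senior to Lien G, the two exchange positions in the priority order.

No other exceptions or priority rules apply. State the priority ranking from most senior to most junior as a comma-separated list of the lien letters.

Effective dates: D relates back to 12 June 2015 (work commenced); F was recorded 76 days after the deed — beyond 45 days — so no relation-back applies; G relates back to 23 June 2015 (work commenced).
B is an owners-association assessment lien and takes priority over every other lien.
The other liens, earliest effective date first: E (30 March 2015), D (12 June 2015), G (23 June 2015), C (17 October 2015), A (29 April 2016), F (29 May 2017).
B would otherwise be senior to G, so under the subordination agreement B and G exchange positions.

G, E, D, B, C, A, F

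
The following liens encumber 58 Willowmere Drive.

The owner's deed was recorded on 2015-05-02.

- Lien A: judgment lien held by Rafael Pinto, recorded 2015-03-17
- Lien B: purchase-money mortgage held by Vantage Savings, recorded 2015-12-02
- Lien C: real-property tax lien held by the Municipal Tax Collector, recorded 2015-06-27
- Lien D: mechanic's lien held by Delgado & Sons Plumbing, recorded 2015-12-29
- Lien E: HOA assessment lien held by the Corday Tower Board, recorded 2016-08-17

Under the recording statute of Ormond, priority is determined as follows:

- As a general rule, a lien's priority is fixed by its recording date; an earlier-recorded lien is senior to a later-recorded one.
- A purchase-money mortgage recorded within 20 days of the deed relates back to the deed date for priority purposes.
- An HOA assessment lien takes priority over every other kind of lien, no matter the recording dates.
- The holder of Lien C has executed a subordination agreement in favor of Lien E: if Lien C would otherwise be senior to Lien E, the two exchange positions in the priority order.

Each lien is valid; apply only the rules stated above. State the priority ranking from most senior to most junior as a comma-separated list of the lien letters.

E, A, C, B, D

First, effective dates: B was recorded 214 days after the deed — beyond 20 days — so no relation-back applies.
E is an HOA assessment lien, so it outranks all other liens regardless of date.
Remaining liens by effective date: A (2015-03-17), C (2015-06-27), B (2015-12-02), D (2015-12-29).
Since C is not senior to E, the subordination leaves the order unchanged.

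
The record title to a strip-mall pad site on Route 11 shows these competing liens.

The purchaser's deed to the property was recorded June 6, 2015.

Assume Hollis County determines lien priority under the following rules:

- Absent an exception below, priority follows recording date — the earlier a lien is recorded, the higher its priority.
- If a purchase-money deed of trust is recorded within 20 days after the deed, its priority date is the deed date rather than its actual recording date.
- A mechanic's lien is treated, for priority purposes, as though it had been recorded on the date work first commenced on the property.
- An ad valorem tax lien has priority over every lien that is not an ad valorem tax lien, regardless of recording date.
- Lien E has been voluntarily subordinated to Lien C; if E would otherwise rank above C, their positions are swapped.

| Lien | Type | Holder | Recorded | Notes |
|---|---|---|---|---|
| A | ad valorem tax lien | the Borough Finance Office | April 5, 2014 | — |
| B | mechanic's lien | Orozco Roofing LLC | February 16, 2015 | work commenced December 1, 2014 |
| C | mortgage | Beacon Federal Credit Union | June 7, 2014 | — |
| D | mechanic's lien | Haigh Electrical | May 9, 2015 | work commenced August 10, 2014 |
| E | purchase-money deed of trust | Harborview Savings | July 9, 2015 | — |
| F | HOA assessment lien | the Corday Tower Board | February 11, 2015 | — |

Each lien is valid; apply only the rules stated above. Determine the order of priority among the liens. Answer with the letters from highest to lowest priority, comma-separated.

A, C, D, B, F, E

Adjusting effective dates: B is treated as recorded December 1, 2014, the work-commencement date; D relates back to August 10, 2014 (work commenced); E was recorded 33 days after the deed, outside the 20-day window, so it keeps its recording date.
A, as an ad valorem tax lien, has superpriority and ranks first.
Remaining liens by effective date: C (June 7, 2014), D (August 10, 2014), B (December 1, 2014), F (February 11, 2015), E (July 9, 2015).
Since E is not senior to C, the subordination leaves the order unchanged.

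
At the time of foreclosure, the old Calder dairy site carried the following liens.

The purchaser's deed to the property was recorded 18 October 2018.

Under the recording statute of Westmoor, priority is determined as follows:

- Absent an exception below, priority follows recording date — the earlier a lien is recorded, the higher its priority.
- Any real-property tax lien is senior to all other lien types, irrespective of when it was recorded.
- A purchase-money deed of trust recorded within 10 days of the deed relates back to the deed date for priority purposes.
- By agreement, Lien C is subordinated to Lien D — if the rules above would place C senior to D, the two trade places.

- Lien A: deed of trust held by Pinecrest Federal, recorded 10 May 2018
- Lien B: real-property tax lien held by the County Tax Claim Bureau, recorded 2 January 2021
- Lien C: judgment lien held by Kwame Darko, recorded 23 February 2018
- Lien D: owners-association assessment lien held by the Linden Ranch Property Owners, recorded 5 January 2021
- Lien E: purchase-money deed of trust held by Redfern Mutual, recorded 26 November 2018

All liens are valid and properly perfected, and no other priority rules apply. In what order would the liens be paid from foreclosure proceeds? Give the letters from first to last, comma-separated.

Effective dates: E was recorded 39 days after the deed — beyond 10 days — so no relation-back applies.
B is a real-property tax lien, so it outranks all other liens regardless of date.
Remaining liens by effective date: C (23 February 2018), A (10 May 2018), E (26 November 2018), D (5 January 2021).
C is senior to D before the subordination, so the two trade places.

B, D, A, E, C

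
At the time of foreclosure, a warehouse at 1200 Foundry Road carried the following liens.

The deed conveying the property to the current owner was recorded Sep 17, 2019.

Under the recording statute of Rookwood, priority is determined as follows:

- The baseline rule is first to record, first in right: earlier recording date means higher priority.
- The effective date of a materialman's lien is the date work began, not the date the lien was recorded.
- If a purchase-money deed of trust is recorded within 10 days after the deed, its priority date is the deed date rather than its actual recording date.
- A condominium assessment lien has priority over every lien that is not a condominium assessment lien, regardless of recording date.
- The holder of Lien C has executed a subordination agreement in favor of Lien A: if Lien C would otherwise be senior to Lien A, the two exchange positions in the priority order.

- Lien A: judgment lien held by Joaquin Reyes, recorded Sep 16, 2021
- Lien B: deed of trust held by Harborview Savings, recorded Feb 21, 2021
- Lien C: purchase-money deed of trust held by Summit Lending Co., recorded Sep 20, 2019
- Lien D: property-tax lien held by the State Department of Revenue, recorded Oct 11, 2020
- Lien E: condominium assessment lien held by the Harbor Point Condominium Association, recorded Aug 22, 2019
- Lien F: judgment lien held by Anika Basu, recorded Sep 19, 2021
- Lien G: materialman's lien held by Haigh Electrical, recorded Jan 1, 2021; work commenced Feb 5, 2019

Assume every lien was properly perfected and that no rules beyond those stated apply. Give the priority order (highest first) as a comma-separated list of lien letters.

Effective dates after the stated exceptions: C was recorded within the 10-day window, so its effective date is the deed date Sep 17, 2019; G's effective date is Feb 5, 2019, when work began.
E, as a condominium assessment lien, has superpriority and ranks first.
Ordering the rest by effective date: G (Feb 5, 2019), C (Sep 17, 2019), D (Oct 11, 2020), B (Feb 21, 2021), A (Sep 16, 2021), F (Sep 19, 2021).
The subordination applies — C was senior to A — so C and A swap.

E, G, A, D, B, C, F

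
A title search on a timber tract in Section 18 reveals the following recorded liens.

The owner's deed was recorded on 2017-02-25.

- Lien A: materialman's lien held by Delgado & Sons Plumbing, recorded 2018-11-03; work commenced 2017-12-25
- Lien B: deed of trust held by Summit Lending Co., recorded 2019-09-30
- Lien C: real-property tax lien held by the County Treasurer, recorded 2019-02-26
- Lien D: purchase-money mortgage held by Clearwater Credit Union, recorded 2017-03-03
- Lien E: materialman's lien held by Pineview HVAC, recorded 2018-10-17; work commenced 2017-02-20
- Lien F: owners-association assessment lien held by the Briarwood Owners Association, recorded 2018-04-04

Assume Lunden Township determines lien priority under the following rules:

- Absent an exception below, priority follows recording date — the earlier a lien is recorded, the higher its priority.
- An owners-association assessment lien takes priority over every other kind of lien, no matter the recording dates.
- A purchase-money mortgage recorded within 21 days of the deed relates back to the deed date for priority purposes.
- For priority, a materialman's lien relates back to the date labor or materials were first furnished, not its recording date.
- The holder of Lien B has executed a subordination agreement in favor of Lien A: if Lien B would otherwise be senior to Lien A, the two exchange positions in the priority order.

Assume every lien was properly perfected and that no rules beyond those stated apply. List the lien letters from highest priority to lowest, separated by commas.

F, E, D, A, C, B

Adjusting effective dates: A is treated as recorded 2017-12-25, the work-commencement date; D's effective date is the deed date, 2017-02-25; E is treated as recorded 2017-02-20, the work-commencement date.
F, as an owners-association assessment lien, has superpriority and ranks first.
The other liens, earliest effective date first: E (2017-02-20), D (2017-02-25), A (2017-12-25), C (2019-02-26), B (2019-09-30).
Since B is not senior to A, the subordination leaves the order unchanged.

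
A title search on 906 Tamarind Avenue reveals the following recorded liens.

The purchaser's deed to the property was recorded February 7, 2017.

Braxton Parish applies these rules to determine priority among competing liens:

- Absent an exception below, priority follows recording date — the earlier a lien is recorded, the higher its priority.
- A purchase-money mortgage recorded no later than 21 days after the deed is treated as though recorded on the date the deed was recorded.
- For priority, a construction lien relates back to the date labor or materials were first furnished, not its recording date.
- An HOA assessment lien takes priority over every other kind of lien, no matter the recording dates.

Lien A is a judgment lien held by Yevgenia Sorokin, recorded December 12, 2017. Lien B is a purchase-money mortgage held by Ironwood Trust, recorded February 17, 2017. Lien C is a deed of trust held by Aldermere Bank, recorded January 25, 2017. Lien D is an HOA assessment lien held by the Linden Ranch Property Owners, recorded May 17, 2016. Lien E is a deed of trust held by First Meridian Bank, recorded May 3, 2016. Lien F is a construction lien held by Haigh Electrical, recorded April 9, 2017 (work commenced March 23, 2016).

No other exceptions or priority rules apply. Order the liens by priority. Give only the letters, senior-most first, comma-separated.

D, F, E, C, B, A

First, effective dates: B relates back to the deed date February 7, 2017; F's effective date is March 23, 2016, when work began.
As an HOA assessment lien, D is senior to every other lien.
Remaining liens by effective date: F (March 23, 2016), E (May 3, 2016), C (January 25, 2017), B (February 7, 2017), A (December 12, 2017).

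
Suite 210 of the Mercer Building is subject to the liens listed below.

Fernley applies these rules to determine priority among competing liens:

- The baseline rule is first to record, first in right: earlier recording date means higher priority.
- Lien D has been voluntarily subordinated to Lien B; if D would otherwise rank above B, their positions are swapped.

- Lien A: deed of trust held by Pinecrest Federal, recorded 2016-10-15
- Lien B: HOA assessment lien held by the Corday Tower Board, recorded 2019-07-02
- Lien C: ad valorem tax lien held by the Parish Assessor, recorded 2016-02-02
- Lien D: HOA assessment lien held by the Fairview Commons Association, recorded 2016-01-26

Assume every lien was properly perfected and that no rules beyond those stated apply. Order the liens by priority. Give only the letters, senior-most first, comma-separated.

B, C, A, D

By effective date: D (2016-01-26), C (2016-02-02), A (2016-10-15), B (2019-07-02).
D would otherwise be senior to B, so under the subordination agreement D and B exchange positions.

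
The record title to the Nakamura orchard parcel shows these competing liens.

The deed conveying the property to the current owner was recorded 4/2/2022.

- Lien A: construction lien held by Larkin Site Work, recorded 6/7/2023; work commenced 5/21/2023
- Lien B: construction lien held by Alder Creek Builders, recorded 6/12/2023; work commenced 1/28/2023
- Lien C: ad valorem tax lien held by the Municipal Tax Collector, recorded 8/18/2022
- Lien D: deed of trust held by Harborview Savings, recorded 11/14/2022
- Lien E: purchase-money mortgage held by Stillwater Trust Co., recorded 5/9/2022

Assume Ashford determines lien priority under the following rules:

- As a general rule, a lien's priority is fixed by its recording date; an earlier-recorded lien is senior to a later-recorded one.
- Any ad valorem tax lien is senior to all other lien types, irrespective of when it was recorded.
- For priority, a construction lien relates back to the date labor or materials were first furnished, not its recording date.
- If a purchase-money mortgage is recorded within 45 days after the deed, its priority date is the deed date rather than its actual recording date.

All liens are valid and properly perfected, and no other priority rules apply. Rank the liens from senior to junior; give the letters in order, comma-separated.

Effective dates: A is treated as recorded 5/21/2023, the work-commencement date; B relates back to 1/28/2023 (work commenced); E was recorded within the 45-day window, so its effective date is the deed date 4/2/2022.
C is an ad valorem tax lien and takes priority over every other lien.
Ordering the rest by effective date: E (4/2/2022), D (11/14/2022), B (1/28/2023), A (5/21/2023).

C, E, D, B, A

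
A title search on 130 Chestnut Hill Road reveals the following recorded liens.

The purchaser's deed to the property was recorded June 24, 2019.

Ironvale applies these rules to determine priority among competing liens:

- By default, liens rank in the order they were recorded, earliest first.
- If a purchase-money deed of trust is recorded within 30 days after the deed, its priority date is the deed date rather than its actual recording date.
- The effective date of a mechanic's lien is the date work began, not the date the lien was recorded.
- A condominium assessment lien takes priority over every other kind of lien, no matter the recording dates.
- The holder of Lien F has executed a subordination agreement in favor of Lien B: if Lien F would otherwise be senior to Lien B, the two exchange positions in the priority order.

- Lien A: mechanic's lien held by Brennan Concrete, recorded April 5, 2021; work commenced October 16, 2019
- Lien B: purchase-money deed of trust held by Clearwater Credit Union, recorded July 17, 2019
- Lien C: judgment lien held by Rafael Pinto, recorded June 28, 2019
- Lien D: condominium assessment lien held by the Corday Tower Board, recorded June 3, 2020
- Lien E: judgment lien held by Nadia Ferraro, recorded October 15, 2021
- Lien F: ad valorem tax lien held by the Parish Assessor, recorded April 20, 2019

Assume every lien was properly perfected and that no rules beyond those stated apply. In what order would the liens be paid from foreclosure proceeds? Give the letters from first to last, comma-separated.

D, B, F, C, A, E

Effective dates after the stated exceptions: A's effective date is October 16, 2019, when work began; B was recorded within the 30-day window, so its effective date is the deed date June 24, 2019.
D, as a condominium assessment lien, has superpriority and ranks first.
Remaining liens by effective date: F (April 20, 2019), B (June 24, 2019), C (June 28, 2019), A (October 16, 2019), E (October 15, 2021).
F is senior to B before the subordination, so the two trade places.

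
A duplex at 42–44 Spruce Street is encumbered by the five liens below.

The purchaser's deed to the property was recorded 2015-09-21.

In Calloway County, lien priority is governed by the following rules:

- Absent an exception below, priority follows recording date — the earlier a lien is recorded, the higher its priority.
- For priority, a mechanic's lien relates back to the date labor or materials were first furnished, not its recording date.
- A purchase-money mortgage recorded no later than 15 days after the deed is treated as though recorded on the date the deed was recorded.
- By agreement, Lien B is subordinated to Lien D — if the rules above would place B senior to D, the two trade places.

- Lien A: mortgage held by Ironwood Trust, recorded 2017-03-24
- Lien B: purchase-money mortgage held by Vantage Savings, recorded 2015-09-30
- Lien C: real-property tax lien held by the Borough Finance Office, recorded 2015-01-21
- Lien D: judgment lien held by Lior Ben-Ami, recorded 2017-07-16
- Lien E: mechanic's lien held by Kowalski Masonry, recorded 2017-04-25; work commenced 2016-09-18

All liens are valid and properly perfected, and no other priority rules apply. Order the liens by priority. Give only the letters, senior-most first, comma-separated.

C, D, E, A, B

Effective dates: B's effective date is the deed date, 2015-09-21; E is treated as recorded 2016-09-18, the work-commencement date.
By effective date, earliest first: C (2015-01-21), B (2015-09-21), E (2016-09-18), A (2017-03-24), D (2017-07-16).
Because B would otherwise rank above D, the subordination swaps them.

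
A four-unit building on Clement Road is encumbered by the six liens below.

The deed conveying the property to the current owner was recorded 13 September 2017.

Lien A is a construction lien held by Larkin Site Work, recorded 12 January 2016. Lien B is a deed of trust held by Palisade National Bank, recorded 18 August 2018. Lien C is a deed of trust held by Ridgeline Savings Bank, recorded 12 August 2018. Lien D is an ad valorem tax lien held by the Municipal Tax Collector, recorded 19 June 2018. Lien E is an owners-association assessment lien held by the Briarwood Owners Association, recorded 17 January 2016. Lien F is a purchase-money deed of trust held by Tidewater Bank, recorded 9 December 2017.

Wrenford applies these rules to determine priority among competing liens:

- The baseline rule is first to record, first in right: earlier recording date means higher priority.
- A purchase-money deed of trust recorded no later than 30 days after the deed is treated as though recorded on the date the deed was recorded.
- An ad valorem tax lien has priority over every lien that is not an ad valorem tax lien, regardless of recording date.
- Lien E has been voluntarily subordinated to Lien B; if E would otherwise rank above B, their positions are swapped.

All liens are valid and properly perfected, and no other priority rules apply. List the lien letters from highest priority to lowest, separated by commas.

D, A, B, F, C, E

First, effective dates: F missed the 30-day window (87 days after the deed), so its recording date stands.
D, as an ad valorem tax lien, has superpriority and ranks first.
Among the remaining liens, by effective date: A (12 January 2016), E (17 January 2016), F (9 December 2017), C (12 August 2018), B (18 August 2018).
E is senior to B before the subordination, so the two trade places.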